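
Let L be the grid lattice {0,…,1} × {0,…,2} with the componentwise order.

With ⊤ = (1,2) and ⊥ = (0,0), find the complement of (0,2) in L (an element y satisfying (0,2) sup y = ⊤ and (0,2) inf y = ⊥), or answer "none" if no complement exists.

(1,0)

Need y with (0,2) ∨ y = (1,2) and (0,2) ∧ y = (0,0).
Checking each element gives: (1,0).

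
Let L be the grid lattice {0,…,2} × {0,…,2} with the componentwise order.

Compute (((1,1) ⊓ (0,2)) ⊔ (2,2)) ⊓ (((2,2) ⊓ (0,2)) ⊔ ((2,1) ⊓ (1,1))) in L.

(1,2)

(1,1) ∧ (0,2) = (0,1)
(0,1) ∨ (2,2) = (2,2)
(2,2) ∧ (0,2) = (0,2)
(2,1) ∧ (1,1) = (1,1)
(0,2) ∨ (1,1) = (1,2)
(2,2) ∧ (1,2) = (1,2)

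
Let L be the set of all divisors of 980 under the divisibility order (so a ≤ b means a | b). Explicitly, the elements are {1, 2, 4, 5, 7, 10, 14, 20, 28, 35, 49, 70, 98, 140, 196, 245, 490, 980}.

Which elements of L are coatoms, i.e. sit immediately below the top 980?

The coatoms are exactly the elements covered by 980: 140, 196, 490.

140, 196, 490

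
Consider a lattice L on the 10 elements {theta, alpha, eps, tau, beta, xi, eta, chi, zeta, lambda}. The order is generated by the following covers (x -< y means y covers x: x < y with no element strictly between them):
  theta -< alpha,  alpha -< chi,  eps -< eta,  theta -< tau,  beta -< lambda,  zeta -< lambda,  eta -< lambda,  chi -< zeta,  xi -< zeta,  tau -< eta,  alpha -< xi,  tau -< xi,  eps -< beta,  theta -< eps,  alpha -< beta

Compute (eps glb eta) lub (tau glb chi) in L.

eps

eps ∧ eta = eps
tau ∧ chi = theta
eps ∨ theta = eps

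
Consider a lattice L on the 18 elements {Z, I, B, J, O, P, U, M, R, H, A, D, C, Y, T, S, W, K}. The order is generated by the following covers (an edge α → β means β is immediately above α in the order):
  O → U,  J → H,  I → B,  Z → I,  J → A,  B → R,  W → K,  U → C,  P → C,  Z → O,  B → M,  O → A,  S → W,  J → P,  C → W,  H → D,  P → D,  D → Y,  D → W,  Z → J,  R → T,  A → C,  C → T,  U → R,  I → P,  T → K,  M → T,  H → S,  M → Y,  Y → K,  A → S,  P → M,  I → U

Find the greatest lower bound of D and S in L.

H

Common lower bounds of {D, S}: H, J, Z.
The greatest among these is H.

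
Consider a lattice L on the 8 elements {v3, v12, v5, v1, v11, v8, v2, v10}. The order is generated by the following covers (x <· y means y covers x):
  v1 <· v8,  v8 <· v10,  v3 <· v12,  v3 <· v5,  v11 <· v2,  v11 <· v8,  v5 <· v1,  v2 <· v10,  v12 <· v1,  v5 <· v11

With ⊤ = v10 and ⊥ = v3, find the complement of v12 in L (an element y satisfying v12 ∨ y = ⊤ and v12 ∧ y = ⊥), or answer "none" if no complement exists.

v2

Need y with v12 ∨ y = v10 and v12 ∧ y = v3.
Checking each element gives: v2.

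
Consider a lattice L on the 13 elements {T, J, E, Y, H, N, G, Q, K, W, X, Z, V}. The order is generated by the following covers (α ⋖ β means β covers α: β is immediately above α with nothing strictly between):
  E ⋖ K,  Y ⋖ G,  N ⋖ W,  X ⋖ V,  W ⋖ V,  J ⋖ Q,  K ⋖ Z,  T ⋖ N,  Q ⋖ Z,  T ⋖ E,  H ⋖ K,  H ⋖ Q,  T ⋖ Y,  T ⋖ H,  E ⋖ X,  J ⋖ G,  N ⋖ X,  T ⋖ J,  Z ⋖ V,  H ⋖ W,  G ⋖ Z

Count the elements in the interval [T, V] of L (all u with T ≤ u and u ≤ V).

13

The interval [T, V] = {E, G, H, J, K, N, Q, T, V, W, X, Y, Z}, which has 13 elements.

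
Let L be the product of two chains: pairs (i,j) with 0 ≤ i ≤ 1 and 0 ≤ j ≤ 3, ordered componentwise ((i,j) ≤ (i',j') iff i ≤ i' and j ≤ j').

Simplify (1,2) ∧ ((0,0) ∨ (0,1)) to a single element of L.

(0,1)

(0,0) ∨ (0,1) = (0,1)
(1,2) ∧ (0,1) = (0,1)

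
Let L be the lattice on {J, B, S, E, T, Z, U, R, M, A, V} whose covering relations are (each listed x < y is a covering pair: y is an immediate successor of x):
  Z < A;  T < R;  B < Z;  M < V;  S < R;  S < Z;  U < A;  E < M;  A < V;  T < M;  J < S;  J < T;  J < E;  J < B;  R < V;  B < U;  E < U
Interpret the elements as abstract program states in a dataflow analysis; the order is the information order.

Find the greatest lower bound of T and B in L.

J

Common lower bounds of {T, B}: J.
The greatest among these is J.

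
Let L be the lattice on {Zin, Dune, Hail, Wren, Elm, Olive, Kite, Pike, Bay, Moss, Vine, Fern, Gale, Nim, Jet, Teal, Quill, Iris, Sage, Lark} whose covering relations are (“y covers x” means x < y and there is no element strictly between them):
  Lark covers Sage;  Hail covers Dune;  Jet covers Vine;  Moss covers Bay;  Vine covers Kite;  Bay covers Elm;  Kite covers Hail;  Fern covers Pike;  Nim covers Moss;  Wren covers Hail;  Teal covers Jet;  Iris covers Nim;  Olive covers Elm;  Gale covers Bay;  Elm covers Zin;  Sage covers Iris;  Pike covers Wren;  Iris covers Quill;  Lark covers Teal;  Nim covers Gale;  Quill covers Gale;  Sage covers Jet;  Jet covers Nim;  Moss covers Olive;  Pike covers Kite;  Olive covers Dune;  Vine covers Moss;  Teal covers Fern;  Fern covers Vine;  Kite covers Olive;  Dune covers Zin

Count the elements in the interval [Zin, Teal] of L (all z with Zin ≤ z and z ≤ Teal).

16

The interval [Zin, Teal] = {Bay, Dune, Elm, Fern, Gale, Hail, Jet, Kite, Moss, Nim, Olive, Pike, Teal, Vine, Wren, Zin}, which has 16 elements.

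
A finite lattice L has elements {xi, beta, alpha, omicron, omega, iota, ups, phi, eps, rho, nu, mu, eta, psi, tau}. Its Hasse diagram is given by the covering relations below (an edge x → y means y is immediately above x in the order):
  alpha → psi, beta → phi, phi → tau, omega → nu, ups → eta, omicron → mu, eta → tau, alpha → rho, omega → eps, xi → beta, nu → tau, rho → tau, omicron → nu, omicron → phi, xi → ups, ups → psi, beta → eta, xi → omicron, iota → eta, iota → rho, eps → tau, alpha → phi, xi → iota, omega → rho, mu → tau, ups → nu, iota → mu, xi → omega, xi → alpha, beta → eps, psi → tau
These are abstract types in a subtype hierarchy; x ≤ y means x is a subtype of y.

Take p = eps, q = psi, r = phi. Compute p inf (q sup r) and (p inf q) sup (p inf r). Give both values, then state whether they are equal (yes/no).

q sup r = tau, so p inf (q sup r) = eps inf tau = eps.
p inf q = xi and p inf r = beta, so (p inf q) sup (p inf r) = xi sup beta = beta.
Equal: no.

eps; beta; no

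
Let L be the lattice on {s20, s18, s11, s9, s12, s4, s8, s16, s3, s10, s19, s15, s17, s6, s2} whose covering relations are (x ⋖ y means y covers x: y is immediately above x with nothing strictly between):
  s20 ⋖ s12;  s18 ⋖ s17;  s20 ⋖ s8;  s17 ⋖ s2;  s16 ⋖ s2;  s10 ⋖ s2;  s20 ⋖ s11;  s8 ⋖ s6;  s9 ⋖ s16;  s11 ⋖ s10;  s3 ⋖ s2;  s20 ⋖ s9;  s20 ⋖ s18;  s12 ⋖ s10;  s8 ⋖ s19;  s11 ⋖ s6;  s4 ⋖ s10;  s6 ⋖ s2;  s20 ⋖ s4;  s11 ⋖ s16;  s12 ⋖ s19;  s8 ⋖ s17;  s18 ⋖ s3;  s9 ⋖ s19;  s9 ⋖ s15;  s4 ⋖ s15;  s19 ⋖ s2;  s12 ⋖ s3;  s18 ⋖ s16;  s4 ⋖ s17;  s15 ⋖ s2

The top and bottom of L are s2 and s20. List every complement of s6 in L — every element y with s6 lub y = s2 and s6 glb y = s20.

s12, s15, s18, s3, s4, s9

Need y with s6 ∨ y = s2 and s6 ∧ y = s20.
Checking each element gives: s12, s15, s18, s3, s4, s9.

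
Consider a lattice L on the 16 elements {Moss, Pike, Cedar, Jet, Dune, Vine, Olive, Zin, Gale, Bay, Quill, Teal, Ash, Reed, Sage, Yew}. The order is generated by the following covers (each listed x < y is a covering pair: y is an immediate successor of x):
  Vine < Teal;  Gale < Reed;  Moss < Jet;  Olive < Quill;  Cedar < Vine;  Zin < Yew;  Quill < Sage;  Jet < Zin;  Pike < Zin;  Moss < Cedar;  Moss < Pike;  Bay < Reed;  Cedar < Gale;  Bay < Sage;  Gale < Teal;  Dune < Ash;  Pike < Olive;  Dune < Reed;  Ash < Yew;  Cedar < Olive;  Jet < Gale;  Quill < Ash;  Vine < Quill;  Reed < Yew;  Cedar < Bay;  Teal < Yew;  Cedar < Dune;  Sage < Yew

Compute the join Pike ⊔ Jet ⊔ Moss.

Zin

Common upper bounds of {Pike, Jet, Moss}: Yew, Zin.
The least among these is Zin.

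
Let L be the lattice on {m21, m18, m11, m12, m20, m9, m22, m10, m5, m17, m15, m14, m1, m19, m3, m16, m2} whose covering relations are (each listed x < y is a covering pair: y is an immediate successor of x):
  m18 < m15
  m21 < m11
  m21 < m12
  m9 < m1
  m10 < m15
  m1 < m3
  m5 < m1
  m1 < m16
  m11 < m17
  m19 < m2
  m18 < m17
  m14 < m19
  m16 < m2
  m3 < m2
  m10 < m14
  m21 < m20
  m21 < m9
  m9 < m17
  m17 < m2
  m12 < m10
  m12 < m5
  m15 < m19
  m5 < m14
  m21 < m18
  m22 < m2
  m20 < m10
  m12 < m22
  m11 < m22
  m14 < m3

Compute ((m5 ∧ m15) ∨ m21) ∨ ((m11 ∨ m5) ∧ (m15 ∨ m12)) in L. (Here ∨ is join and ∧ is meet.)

m15

m5 ∧ m15 = m12
m12 ∨ m21 = m12
m11 ∨ m5 = m2
m15 ∨ m12 = m15
m2 ∧ m15 = m15
m12 ∨ m15 = m15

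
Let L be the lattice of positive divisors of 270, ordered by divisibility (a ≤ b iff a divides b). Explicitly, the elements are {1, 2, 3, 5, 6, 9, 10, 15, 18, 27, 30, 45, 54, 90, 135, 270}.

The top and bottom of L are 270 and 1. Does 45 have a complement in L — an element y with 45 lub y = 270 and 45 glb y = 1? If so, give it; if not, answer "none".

For every candidate y, either 45 ∨ y ≠ 270 or 45 ∧ y ≠ 1; no complement exists.

none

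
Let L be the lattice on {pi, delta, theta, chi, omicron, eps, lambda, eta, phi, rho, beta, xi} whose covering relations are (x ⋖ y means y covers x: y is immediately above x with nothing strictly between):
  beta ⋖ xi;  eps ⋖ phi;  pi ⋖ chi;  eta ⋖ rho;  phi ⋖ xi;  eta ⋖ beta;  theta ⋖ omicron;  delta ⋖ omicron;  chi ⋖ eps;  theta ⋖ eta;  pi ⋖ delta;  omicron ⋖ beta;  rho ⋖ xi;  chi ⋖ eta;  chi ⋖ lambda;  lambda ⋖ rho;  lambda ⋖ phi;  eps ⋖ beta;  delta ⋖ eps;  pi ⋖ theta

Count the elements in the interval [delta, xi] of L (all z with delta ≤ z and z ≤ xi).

6

The interval [delta, xi] = {beta, delta, eps, omicron, phi, xi}, which has 6 elements.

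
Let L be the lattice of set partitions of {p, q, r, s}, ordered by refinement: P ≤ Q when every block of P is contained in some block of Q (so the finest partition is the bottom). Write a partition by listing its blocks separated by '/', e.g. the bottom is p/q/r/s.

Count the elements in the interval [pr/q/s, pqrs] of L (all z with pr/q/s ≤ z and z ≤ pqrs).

5

The interval [pr/q/s, pqrs] = {pqr/s, pqrs, pr/q/s, pr/qs, prs/q}, which has 5 elements.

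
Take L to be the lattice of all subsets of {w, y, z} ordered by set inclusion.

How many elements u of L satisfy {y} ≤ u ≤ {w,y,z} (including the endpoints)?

4

The interval [{y}, {w,y,z}] = {{w,y,z}, {w,y}, {y,z}, {y}}, which has 4 elements.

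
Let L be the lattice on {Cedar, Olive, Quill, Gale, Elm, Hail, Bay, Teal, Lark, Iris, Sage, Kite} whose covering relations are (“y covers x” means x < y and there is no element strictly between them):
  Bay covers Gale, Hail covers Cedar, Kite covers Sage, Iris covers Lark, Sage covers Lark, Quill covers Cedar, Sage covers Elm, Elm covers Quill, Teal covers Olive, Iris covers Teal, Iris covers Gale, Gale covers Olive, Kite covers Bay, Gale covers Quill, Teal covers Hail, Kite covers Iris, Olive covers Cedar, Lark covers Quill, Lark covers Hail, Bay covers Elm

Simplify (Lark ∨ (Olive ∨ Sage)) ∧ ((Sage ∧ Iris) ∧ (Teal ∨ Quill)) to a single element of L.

Olive ∨ Sage = Kite
Lark ∨ Kite = Kite
Sage ∧ Iris = Lark
Teal ∨ Quill = Iris
Lark ∧ Iris = Lark
Kite ∧ Lark = Lark

Lark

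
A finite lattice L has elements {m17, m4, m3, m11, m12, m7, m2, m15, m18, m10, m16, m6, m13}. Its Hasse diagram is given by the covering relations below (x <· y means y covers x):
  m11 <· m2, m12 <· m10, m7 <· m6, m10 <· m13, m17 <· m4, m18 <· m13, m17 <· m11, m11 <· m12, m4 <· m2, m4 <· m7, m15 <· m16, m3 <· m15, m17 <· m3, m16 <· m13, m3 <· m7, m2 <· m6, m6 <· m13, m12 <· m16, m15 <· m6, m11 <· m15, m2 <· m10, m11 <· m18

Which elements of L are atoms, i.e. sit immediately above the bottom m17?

m11, m3, m4

The atoms are exactly the elements that cover m17: m11, m3, m4.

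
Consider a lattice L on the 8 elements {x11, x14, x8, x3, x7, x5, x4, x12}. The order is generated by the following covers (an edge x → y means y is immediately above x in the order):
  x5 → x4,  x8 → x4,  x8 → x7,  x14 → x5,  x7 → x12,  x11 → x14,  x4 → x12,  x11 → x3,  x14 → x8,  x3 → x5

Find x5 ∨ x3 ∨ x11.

x5

Common upper bounds of {x5, x3, x11}: x12, x4, x5.
The least among these is x5.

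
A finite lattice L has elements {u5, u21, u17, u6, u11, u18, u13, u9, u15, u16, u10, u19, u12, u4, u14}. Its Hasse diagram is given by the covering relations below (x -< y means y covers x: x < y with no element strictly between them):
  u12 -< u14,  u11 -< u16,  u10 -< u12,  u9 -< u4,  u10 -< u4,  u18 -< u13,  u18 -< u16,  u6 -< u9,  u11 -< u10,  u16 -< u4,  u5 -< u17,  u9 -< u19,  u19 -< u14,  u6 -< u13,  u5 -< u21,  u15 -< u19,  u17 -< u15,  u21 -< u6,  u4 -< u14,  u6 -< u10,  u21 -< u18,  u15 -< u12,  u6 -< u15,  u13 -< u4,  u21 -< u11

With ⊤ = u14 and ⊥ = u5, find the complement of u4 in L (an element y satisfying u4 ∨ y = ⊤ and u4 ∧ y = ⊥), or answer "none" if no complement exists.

Need y with u4 ∨ y = u14 and u4 ∧ y = u5.
Checking each element gives: u17.

u17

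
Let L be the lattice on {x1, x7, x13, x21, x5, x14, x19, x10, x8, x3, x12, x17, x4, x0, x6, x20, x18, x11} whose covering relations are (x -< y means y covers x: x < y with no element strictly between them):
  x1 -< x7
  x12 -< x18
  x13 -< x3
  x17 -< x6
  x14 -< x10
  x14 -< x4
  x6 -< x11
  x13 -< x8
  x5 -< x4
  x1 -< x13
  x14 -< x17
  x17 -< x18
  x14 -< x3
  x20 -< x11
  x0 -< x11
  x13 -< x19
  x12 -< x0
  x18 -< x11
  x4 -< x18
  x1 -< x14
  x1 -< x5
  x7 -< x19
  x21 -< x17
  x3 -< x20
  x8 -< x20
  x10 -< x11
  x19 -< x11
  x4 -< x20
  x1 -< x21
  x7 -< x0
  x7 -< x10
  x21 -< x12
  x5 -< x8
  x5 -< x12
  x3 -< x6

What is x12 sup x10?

Common upper bounds of {x12, x10}: x11.
The least among these is x11.

x11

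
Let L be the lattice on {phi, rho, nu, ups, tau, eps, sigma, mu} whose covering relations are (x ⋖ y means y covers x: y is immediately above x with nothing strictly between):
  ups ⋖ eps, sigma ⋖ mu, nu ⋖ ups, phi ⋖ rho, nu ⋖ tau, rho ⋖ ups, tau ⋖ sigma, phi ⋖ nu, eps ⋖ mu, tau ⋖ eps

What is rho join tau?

Common upper bounds of {rho, tau}: eps, mu.
The least among these is eps.

eps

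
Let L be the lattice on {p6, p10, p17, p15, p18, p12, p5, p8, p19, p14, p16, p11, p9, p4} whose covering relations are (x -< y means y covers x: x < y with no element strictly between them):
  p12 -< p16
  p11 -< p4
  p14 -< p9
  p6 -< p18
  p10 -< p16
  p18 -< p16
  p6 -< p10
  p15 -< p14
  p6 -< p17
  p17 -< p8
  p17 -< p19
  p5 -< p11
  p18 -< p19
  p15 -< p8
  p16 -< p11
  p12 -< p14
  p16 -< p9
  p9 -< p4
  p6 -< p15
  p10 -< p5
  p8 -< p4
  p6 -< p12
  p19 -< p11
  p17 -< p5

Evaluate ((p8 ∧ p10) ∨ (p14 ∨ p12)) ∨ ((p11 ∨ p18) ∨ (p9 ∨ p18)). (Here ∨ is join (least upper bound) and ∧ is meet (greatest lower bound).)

p4

p8 ∧ p10 = p6
p14 ∨ p12 = p14
p6 ∨ p14 = p14
p11 ∨ p18 = p11
p9 ∨ p18 = p9
p11 ∨ p9 = p4
p14 ∨ p4 = p4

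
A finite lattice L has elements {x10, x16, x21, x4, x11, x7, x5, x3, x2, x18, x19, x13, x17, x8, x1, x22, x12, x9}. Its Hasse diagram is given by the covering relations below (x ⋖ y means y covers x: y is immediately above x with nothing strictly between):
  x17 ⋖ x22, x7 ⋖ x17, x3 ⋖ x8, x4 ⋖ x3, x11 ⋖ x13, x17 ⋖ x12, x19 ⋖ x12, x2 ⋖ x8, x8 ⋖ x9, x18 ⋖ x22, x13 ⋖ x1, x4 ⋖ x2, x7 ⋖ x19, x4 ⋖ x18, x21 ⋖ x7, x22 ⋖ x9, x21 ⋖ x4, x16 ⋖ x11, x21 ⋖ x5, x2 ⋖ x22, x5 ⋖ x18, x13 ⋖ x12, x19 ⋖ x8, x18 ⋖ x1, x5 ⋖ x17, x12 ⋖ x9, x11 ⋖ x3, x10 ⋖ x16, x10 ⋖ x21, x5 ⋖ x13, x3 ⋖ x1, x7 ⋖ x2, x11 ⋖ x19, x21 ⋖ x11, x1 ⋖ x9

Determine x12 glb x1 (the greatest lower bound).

x13

Common lower bounds of {x12, x1}: x10, x11, x13, x16, x21, x5.
The greatest among these is x13.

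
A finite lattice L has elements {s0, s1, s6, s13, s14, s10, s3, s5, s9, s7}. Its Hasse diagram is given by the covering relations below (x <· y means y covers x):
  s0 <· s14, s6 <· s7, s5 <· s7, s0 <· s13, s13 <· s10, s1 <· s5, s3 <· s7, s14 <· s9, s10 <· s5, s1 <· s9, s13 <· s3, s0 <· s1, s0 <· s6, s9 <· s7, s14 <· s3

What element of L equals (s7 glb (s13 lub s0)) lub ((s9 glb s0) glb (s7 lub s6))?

s13

s13 ∨ s0 = s13
s7 ∧ s13 = s13
s9 ∧ s0 = s0
s7 ∨ s6 = s7
s0 ∧ s7 = s0
s13 ∨ s0 = s13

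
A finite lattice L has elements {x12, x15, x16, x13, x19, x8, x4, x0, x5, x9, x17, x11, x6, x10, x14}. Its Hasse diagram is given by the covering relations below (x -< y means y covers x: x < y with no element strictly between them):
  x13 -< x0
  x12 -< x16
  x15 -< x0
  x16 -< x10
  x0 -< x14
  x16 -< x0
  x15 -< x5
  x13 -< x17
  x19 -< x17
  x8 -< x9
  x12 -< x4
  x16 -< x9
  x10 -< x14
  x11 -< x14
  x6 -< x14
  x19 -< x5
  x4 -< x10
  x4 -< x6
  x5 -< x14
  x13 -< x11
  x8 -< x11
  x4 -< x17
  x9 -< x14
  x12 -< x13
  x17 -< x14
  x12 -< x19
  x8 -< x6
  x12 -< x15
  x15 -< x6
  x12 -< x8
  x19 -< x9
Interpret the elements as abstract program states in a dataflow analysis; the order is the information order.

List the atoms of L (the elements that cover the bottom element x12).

The atoms are exactly the elements that cover x12: x13, x15, x16, x19, x4, x8.

x13, x15, x16, x19, x4, x8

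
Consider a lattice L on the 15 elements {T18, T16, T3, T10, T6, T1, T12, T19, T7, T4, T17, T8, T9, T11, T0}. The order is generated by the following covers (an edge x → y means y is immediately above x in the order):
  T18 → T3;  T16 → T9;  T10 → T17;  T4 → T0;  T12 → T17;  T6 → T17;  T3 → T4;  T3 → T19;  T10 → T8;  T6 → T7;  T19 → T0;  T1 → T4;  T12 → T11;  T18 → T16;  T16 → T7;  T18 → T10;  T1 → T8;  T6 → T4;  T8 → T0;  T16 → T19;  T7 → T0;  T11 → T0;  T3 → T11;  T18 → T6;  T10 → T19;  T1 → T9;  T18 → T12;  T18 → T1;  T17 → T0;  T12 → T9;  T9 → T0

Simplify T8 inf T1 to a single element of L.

T1

T8 ∧ T1 = T1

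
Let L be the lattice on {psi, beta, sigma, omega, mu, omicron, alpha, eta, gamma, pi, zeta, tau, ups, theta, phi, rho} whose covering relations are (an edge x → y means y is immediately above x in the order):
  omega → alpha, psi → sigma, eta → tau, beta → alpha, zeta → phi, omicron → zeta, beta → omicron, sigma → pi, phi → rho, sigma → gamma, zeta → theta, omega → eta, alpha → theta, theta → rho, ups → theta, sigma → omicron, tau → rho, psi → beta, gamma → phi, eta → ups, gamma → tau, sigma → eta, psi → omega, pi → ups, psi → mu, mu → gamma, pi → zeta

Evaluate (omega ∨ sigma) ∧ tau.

omega ∨ sigma = eta
eta ∧ tau = eta

eta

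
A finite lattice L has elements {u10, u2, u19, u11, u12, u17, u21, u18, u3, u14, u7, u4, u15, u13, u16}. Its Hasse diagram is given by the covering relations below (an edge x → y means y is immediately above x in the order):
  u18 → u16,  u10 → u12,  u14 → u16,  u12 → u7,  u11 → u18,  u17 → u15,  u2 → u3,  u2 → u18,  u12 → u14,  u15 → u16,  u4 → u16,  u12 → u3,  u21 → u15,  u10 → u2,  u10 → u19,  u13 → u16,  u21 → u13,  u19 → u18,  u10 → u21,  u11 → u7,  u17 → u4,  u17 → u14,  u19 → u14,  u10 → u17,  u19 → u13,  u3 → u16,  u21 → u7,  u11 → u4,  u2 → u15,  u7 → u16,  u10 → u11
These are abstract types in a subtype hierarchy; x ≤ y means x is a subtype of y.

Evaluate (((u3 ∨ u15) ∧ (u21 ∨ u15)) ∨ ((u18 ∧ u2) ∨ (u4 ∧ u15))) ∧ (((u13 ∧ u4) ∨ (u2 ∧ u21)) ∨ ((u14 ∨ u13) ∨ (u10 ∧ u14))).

u15

u3 ∨ u15 = u16
u21 ∨ u15 = u15
u16 ∧ u15 = u15
u18 ∧ u2 = u2
u4 ∧ u15 = u17
u2 ∨ u17 = u15
u15 ∨ u15 = u15
u13 ∧ u4 = u10
u2 ∧ u21 = u10
u10 ∨ u10 = u10
u14 ∨ u13 = u16
u10 ∧ u14 = u10
u16 ∨ u10 = u16
u10 ∨ u16 = u16
u15 ∧ u16 = u15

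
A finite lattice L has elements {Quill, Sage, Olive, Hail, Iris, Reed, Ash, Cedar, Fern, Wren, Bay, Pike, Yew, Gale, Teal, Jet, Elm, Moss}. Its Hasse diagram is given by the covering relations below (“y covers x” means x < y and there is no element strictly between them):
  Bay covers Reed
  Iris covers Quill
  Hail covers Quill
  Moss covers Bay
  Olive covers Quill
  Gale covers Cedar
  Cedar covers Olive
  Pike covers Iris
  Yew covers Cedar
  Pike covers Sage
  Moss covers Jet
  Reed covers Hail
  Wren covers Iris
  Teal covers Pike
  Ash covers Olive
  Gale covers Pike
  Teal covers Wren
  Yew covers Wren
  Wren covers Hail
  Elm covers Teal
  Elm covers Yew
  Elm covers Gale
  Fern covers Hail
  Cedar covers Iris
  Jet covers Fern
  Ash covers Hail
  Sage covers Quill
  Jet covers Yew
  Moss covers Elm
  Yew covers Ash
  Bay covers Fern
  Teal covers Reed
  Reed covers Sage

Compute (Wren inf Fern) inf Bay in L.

Hail

Wren ∧ Fern = Hail
Hail ∧ Bay = Hail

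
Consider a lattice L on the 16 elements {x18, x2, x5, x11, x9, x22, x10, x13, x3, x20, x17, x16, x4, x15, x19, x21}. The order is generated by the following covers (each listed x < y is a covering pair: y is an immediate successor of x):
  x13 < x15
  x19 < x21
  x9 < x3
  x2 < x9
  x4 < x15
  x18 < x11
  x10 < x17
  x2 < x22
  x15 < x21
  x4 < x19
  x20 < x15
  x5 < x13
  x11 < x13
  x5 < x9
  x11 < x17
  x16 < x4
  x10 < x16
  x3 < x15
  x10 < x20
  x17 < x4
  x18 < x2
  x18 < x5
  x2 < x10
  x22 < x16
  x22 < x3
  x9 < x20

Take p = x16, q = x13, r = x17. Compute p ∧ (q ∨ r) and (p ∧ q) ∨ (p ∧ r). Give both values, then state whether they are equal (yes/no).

q ∨ r = x15, so p ∧ (q ∨ r) = x16 ∧ x15 = x16.
p ∧ q = x18 and p ∧ r = x10, so (p ∧ q) ∨ (p ∧ r) = x18 ∨ x10 = x10.
Equal: no.

x16; x10; no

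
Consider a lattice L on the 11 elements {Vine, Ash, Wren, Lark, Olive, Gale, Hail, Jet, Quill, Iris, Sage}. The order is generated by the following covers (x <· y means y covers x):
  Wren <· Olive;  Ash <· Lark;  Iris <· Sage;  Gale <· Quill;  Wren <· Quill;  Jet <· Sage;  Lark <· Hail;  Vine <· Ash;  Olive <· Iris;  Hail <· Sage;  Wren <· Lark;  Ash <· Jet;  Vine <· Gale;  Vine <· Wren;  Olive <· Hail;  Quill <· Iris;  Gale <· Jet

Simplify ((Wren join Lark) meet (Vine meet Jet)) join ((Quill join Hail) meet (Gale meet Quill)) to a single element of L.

Wren ∨ Lark = Lark
Vine ∧ Jet = Vine
Lark ∧ Vine = Vine
Quill ∨ Hail = Sage
Gale ∧ Quill = Gale
Sage ∧ Gale = Gale
Vine ∨ Gale = Gale

Gale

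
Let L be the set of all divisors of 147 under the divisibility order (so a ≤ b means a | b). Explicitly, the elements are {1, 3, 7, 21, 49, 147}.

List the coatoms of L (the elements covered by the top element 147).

The coatoms are exactly the elements covered by 147: 21, 49.

21, 49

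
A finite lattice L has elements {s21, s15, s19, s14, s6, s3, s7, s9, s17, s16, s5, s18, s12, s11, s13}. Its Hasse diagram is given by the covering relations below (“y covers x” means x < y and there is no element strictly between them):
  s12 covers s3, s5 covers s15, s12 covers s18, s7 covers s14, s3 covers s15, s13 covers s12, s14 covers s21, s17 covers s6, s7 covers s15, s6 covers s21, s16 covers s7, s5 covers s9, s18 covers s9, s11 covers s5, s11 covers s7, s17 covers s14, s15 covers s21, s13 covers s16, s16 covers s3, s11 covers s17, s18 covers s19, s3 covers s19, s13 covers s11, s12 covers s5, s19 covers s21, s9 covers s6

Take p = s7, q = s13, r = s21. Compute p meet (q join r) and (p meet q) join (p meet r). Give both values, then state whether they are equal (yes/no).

s7; s7; yes

q join r = s13, so p meet (q join r) = s7 meet s13 = s7.
p meet q = s7 and p meet r = s21, so (p meet q) join (p meet r) = s7 join s21 = s7.
Equal: yes.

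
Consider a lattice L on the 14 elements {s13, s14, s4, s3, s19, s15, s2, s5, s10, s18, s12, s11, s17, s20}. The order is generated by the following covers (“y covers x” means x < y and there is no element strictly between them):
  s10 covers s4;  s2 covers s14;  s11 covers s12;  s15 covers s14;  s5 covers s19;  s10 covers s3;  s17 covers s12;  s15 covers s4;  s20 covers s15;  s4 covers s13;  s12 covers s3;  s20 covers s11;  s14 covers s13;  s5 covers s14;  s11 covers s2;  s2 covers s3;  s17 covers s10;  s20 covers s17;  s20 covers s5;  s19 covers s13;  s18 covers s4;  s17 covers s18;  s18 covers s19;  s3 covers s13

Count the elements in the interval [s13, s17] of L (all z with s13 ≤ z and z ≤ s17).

8

The interval [s13, s17] = {s10, s12, s13, s17, s18, s19, s3, s4}, which has 8 elements.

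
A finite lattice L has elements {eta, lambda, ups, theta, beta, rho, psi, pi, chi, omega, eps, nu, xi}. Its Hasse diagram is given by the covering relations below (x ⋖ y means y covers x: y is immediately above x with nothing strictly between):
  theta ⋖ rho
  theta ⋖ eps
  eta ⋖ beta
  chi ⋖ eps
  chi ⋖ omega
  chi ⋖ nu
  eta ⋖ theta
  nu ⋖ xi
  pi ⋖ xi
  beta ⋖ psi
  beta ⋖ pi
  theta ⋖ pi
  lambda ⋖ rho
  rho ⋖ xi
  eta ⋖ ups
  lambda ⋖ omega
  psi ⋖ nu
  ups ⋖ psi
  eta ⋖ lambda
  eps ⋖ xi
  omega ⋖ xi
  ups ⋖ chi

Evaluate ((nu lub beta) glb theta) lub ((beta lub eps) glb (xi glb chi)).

chi

nu ∨ beta = nu
nu ∧ theta = eta
beta ∨ eps = xi
xi ∧ chi = chi
xi ∧ chi = chi
eta ∨ chi = chi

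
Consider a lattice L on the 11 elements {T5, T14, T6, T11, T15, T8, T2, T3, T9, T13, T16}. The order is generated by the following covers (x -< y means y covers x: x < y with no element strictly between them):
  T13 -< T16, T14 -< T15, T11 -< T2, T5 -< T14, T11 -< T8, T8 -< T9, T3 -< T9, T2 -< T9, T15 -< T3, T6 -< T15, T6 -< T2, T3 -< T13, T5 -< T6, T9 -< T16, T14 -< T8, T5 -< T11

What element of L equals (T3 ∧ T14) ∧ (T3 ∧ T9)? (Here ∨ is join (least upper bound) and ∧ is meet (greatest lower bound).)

T3 ∧ T14 = T14
T3 ∧ T9 = T3
T14 ∧ T3 = T14

T14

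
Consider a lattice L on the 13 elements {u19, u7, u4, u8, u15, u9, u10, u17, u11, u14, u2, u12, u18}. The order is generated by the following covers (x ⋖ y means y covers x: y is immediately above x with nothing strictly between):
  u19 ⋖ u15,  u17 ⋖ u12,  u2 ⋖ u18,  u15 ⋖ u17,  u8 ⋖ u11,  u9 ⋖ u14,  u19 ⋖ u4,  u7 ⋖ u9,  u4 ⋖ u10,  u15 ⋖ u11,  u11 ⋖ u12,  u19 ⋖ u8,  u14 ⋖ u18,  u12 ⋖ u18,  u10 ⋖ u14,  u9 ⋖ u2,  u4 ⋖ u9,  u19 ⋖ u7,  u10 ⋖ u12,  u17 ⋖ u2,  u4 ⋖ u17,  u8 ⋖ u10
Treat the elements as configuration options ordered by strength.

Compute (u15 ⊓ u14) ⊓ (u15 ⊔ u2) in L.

u19

u15 ∧ u14 = u19
u15 ∨ u2 = u2
u19 ∧ u2 = u19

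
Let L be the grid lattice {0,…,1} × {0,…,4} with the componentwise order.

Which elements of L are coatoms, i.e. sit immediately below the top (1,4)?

The coatoms are exactly the elements covered by (1,4): (0,4), (1,3).

(0,4), (1,3)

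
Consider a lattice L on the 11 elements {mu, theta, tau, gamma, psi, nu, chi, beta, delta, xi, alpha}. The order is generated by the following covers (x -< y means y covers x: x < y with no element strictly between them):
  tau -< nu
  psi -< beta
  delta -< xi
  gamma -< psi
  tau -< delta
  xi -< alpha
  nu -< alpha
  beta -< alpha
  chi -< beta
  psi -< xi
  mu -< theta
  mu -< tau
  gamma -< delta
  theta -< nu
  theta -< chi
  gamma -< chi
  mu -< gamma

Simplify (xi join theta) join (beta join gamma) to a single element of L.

xi ∨ theta = alpha
beta ∨ gamma = beta
alpha ∨ beta = alpha

alpha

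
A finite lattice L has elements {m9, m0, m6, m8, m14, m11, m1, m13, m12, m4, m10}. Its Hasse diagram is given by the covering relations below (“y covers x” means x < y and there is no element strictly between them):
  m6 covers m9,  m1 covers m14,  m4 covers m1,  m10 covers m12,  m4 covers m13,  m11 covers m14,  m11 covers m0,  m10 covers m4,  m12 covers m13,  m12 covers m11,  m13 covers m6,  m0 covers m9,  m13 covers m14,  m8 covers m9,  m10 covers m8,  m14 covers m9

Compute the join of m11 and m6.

m12

Common upper bounds of {m11, m6}: m10, m12.
The least among these is m12.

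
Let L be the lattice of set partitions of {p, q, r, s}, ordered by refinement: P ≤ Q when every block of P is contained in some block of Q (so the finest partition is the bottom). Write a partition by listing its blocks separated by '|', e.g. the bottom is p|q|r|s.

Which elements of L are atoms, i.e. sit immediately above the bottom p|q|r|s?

pq|r|s, pr|q|s, ps|q|r, p|qr|s, p|qs|r, p|q|rs

The atoms are exactly the elements that cover p|q|r|s: pq|r|s, pr|q|s, ps|q|r, p|qr|s, p|qs|r, p|q|rs.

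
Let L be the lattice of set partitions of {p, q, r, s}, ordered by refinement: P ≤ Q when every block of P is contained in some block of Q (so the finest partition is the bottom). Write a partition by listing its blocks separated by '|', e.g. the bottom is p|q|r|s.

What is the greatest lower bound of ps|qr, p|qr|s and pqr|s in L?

The meet (common refinement) of ps|qr, p|qr|s, pqr|s intersects blocks pairwise, giving p|qr|s.

p|qr|s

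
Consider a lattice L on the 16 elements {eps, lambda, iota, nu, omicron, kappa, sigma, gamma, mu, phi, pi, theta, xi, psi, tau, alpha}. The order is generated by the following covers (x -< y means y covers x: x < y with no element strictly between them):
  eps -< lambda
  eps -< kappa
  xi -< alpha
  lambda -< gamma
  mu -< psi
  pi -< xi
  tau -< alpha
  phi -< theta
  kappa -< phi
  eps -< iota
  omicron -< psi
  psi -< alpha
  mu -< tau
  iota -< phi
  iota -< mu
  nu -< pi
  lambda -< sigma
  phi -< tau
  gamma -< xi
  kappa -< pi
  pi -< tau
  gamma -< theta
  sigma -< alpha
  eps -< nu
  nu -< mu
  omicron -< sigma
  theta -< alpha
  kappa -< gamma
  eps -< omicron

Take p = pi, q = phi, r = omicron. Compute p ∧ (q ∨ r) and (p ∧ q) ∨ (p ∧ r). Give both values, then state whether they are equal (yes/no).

pi; kappa; no

q ∨ r = alpha, so p ∧ (q ∨ r) = pi ∧ alpha = pi.
p ∧ q = kappa and p ∧ r = eps, so (p ∧ q) ∨ (p ∧ r) = kappa ∨ eps = kappa.
Equal: no.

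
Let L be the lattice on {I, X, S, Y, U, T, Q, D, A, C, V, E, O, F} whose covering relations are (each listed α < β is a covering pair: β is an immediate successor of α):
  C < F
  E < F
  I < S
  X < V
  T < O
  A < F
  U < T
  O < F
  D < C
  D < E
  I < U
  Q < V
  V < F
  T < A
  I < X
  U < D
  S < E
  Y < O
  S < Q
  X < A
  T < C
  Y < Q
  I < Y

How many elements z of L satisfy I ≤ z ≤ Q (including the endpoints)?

4

The interval [I, Q] = {I, Q, S, Y}, which has 4 elements.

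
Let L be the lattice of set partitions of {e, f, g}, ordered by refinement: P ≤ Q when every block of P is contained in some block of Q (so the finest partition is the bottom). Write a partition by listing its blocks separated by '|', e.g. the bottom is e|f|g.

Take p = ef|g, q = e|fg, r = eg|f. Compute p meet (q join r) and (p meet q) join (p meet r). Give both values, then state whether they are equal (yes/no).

ef|g; e|f|g; no

q join r = efg, so p meet (q join r) = ef|g meet efg = ef|g.
p meet q = e|f|g and p meet r = e|f|g, so (p meet q) join (p meet r) = e|f|g join e|f|g = e|f|g.
Equal: no.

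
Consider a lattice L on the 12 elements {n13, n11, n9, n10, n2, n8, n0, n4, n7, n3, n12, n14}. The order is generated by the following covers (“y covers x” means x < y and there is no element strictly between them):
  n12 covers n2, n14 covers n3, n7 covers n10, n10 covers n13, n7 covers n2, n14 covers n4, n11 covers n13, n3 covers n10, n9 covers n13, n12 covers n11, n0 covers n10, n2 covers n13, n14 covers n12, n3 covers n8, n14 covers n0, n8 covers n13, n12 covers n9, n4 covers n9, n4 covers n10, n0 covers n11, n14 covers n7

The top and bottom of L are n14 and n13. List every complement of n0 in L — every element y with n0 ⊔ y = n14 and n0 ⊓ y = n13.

Need y with n0 ∨ y = n14 and n0 ∧ y = n13.
Checking each element gives: n2, n8, n9.

n2, n8, n9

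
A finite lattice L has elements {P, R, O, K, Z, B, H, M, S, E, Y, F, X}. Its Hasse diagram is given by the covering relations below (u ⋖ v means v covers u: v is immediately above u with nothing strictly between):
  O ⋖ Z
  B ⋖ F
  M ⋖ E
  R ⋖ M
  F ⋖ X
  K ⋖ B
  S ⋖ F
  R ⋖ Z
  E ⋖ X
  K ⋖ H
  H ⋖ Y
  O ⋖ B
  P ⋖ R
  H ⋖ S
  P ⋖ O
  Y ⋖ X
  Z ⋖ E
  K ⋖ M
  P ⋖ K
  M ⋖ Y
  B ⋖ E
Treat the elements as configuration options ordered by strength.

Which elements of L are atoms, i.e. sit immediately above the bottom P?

The atoms are exactly the elements that cover P: K, O, R.

K, O, R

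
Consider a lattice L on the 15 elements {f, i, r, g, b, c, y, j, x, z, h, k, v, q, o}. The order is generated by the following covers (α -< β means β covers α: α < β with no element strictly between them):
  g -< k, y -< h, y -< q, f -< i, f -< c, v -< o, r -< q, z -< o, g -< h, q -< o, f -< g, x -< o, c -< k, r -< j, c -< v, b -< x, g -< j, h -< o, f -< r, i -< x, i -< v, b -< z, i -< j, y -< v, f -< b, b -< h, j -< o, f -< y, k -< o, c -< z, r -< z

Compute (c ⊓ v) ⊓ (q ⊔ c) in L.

c ∧ v = c
q ∨ c = o
c ∧ o = c

c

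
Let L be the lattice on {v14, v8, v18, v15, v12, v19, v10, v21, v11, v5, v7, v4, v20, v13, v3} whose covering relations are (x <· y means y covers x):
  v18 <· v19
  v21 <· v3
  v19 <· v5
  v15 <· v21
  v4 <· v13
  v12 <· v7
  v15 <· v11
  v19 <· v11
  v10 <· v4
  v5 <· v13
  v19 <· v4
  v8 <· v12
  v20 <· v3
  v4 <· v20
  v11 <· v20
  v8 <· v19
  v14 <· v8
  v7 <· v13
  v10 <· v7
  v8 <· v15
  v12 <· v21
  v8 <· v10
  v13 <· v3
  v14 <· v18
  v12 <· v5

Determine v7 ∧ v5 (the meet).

Common lower bounds of {v7, v5}: v12, v14, v8.
The greatest among these is v12.

v12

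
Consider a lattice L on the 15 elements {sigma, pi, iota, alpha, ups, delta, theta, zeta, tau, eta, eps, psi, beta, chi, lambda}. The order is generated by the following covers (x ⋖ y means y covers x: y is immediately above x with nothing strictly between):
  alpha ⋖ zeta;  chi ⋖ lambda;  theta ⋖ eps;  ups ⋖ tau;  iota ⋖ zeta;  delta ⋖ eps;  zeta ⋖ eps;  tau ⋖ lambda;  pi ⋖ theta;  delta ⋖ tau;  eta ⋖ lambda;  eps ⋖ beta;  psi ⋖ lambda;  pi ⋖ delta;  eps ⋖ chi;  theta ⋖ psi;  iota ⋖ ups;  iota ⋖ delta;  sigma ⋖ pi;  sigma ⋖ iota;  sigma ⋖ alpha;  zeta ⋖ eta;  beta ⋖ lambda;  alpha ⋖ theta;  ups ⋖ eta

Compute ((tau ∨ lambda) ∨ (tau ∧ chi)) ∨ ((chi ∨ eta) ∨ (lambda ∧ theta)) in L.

lambda

tau ∨ lambda = lambda
tau ∧ chi = delta
lambda ∨ delta = lambda
chi ∨ eta = lambda
lambda ∧ theta = theta
lambda ∨ theta = lambda
lambda ∨ lambda = lambda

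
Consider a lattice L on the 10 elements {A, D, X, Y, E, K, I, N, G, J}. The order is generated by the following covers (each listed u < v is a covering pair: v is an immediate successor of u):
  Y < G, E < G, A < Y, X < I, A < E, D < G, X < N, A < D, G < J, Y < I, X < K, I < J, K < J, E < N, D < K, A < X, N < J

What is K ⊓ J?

Common lower bounds of {K, J}: A, D, K, X.
The greatest among these is K.

K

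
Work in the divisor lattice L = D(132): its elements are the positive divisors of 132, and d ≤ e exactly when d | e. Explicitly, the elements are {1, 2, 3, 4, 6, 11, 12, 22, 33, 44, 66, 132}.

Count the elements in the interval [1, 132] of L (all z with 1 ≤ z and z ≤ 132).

The interval [1, 132] = {1, 11, 12, 132, 2, 22, 3, 33, 4, 44, 6, 66}, which has 12 elements.

12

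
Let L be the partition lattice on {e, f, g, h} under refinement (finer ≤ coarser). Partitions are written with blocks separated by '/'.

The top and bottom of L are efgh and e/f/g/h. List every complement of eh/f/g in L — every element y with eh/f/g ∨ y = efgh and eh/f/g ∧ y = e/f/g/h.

Need y with eh/f/g ∨ y = efgh and eh/f/g ∧ y = e/f/g/h.
Checking each element gives: e/fgh, ef/gh, efg/h, eg/fh.

e/fgh, ef/gh, efg/h, eg/fh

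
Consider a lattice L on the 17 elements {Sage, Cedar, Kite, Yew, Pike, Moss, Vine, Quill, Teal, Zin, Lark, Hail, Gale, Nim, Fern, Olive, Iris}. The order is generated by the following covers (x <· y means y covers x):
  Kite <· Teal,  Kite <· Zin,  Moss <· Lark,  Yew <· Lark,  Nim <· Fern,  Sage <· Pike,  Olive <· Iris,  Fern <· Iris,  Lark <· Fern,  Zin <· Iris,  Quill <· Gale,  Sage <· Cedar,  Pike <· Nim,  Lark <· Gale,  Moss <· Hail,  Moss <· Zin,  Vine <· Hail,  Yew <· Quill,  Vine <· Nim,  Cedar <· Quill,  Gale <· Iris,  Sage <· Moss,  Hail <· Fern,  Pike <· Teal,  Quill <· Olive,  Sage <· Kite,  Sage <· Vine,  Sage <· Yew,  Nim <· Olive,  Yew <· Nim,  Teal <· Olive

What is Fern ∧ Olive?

Nim

Common lower bounds of {Fern, Olive}: Nim, Pike, Sage, Vine, Yew.
The greatest among these is Nim.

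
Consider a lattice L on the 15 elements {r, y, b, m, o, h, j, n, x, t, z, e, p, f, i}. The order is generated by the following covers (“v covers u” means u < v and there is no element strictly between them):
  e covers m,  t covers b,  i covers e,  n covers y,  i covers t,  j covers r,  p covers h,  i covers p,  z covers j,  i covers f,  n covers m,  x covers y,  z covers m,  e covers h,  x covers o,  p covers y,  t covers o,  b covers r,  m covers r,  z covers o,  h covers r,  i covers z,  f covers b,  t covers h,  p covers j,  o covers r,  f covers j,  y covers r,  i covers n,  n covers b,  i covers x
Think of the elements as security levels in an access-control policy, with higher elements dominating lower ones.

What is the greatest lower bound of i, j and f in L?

j

Common lower bounds of {i, j, f}: j, r.
The greatest among these is j.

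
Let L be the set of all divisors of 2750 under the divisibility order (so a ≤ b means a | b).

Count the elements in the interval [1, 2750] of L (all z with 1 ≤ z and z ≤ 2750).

16

The interval [1, 2750] = {1, 10, 11, 110, 125, 1375, 2, 22, 25, 250, 275, 2750, 5, 50, 55, 550}, which has 16 elements.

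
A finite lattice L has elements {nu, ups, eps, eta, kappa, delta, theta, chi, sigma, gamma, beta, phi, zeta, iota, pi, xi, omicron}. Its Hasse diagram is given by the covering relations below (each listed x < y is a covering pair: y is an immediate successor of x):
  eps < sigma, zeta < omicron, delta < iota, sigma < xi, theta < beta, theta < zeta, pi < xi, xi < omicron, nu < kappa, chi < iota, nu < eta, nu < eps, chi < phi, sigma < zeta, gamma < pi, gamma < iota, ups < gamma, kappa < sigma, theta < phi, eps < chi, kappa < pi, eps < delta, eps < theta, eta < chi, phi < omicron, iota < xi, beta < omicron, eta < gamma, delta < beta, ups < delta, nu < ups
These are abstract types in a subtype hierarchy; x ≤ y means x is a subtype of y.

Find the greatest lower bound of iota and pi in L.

Common lower bounds of {iota, pi}: eta, gamma, nu, ups.
The greatest among these is gamma.

gamma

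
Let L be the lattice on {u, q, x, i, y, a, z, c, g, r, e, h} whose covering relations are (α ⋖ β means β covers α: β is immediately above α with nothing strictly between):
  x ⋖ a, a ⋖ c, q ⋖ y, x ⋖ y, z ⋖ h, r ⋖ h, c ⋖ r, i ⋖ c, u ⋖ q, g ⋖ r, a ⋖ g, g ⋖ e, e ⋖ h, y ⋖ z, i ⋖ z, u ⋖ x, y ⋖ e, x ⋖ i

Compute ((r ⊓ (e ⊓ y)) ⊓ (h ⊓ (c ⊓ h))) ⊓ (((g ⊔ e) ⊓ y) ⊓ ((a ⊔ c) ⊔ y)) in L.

e ∧ y = y
r ∧ y = x
c ∧ h = c
h ∧ c = c
x ∧ c = x
g ∨ e = e
e ∧ y = y
a ∨ c = c
c ∨ y = h
y ∧ h = y
x ∧ y = x

x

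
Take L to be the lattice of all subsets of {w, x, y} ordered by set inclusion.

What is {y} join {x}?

{x,y}

Under ⊆, join is union: {y} ∪ {x} = {x,y}.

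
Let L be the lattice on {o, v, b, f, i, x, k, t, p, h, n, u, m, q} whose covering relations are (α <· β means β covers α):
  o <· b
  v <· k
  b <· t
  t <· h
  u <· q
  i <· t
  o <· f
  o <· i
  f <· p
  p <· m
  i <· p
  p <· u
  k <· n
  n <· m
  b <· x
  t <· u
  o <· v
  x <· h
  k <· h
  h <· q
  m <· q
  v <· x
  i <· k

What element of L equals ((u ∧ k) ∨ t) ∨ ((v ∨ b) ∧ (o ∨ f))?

u ∧ k = i
i ∨ t = t
v ∨ b = x
o ∨ f = f
x ∧ f = o
t ∨ o = t

t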